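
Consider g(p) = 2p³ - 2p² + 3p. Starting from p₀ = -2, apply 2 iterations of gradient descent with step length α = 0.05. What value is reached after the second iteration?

-8.86875

g′(p) = 6p² - 4p + 3
Step 1: g′(-2) = 35; p₁ = -2 − 0.05·35 = -3.75
Step 2: g′(-3.75) = 102.375; p₂ = -3.75 − 0.05·102.375 = -8.86875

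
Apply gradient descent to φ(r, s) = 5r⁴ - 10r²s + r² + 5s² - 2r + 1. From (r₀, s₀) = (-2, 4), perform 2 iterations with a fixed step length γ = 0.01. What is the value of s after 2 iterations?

3.97636

∇φ = (20r³ - 20rs + 2r - 2, -10r² + 10s)
(r₁, s₁) = (-2, 4) − 0.01·(-6, 0) = (-1.94, 4)
(r₂, s₂) = (-1.94, 4) − 0.01·(3.29232, 2.364) = (-1.9729232, 3.97636)
s = 3.97636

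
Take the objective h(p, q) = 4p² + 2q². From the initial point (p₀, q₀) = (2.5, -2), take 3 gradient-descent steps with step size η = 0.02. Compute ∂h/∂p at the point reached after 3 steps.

∇h = (8p, 4q)
Step 1: at (2.5, -2), ∇h = (20, -8) → (2.5, -2) − 0.02·(20, -8) = (2.1, -1.84)
Step 2: at (2.1, -1.84), ∇h = (16.8, -7.36) → (2.1, -1.84) − 0.02·(16.8, -7.36) = (1.764, -1.6928)
Step 3: at (1.764, -1.6928), ∇h = (14.112, -6.7712) → (1.764, -1.6928) − 0.02·(14.112, -6.7712) = (1.48176, -1.557376)
∂h/∂p at (1.48176, -1.557376) = 11.85408

11.85408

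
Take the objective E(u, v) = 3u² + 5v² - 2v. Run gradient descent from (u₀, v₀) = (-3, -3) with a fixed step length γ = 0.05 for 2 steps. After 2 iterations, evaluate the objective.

9.4827

∇E = (6u, 10v - 2)
Step 1: at (-3, -3), ∇E = (-18, -32) → (-3, -3) − 0.05·(-18, -32) = (-2.1, -1.4)
Step 2: at (-2.1, -1.4), ∇E = (-12.6, -16) → (-2.1, -1.4) − 0.05·(-12.6, -16) = (-1.47, -0.6)
E(-1.47, -0.6) = 9.4827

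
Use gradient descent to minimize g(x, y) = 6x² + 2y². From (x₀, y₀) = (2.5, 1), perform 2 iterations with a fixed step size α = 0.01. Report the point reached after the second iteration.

(1.936, 0.9216)

∇g = (12x, 4y)
(x₁, y₁) = (2.5, 1) − 0.01·(30, 4) = (2.2, 0.96)
(x₂, y₂) = (2.2, 0.96) − 0.01·(26.4, 3.84) = (1.936, 0.9216)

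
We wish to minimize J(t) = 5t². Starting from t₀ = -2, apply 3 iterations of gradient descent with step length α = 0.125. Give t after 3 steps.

J′(t) = 10t
Step 1: J′(-2) = -20; t₁ = -2 − 0.125·(-20) = 0.5
Step 2: J′(0.5) = 5; t₂ = 0.5 − 0.125·5 = -0.125
Step 3: J′(-0.125) = -1.25; t₃ = -0.125 − 0.125·(-1.25) = 0.03125

0.03125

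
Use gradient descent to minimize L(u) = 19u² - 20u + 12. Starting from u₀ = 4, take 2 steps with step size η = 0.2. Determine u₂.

151.84

L′(u) = 38u - 20
Step 1: L′(4) = 132; u₁ = 4 − 0.2·132 = -22.4
Step 2: L′(-22.4) = -871.2; u₂ = -22.4 − 0.2·(-871.2) = 151.84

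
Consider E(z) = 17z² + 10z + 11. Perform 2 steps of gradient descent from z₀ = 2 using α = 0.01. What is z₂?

0.7052

E′(z) = 34z + 10
z₁ = 2 − 0.01·78 = 1.22
z₂ = 1.22 − 0.01·51.48 = 0.7052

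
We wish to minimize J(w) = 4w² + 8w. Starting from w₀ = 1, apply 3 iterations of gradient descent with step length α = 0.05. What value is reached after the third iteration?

J′(w) = 8w + 8
w₁ = 1 − 0.05·16 = 0.2
w₂ = 0.2 − 0.05·9.6 = -0.28
w₃ = -0.28 − 0.05·5.76 = -0.568

-0.568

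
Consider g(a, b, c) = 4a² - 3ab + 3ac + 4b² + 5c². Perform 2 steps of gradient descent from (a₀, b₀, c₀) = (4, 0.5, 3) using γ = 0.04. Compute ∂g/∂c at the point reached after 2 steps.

9.7728

∇g = (8a - 3b + 3c, -3a + 8b, 3a + 10c)
Step 1: at (4, 0.5, 3), ∇g = (39.5, -8, 42) → (4, 0.5, 3) − 0.04·(39.5, -8, 42) = (2.42, 0.82, 1.32)
Step 2: at (2.42, 0.82, 1.32), ∇g = (20.86, -0.7, 20.46) → (2.42, 0.82, 1.32) − 0.04·(20.86, -0.7, 20.46) = (1.5856, 0.848, 0.5016)
∂g/∂c at (1.5856, 0.848, 0.5016) = 9.7728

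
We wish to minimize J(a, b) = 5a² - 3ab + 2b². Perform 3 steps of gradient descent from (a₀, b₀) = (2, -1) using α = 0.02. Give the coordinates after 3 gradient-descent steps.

(0.908584, -0.521072)

∇J = (10a - 3b, -3a + 4b)
(a₁, b₁) = (2, -1) − 0.02·(23, -10) = (1.54, -0.8)
(a₂, b₂) = (1.54, -0.8) − 0.02·(17.8, -7.82) = (1.184, -0.6436)
(a₃, b₃) = (1.184, -0.6436) − 0.02·(13.7708, -6.1264) = (0.908584, -0.521072)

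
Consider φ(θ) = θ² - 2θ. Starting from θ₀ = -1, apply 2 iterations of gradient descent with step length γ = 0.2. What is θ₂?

0.28

φ′(θ) = 2θ - 2
θ₁ = -1 − 0.2·(-4) = -0.2
θ₂ = -0.2 − 0.2·(-2.4) = 0.28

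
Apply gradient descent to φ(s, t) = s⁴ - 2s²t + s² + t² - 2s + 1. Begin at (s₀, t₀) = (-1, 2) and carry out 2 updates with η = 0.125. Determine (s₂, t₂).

∇φ = (4s³ - 4st + 2s - 2, -2s² + 2t)
Step 1: at (-1, 2), ∇φ = (0, 2) → (-1, 2) − 0.125·(0, 2) = (-1, 1.75)
Step 2: at (-1, 1.75), ∇φ = (-1, 1.5) → (-1, 1.75) − 0.125·(-1, 1.5) = (-0.875, 1.5625)

(-0.875, 1.5625)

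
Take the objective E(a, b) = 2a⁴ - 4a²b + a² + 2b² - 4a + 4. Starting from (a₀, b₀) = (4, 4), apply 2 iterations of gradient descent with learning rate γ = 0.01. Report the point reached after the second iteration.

∇E = (8a³ - 8ab + 2a - 4, -4a² + 4b)
Step 1: at (4, 4), ∇E = (388, -48) → (4, 4) − 0.01·(388, -48) = (0.12, 4.48)
Step 2: at (0.12, 4.48), ∇E = (-8.046976, 17.8624) → (0.12, 4.48) − 0.01·(-8.046976, 17.8624) = (0.20046976, 4.301376)

(0.20046976, 4.301376)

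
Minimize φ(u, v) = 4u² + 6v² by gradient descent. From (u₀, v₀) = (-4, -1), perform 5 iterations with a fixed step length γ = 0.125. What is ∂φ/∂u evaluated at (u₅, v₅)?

0

∇φ = (8u, 12v)
Step 1: at (-4, -1), ∇φ = (-32, -12) → (-4, -1) − 0.125·(-32, -12) = (0, 0.5)
Step 2: at (0, 0.5), ∇φ = (0, 6) → (0, 0.5) − 0.125·(0, 6) = (0, -0.25)
Step 3: at (0, -0.25), ∇φ = (0, -3) → (0, -0.25) − 0.125·(0, -3) = (0, 0.125)
Step 4: at (0, 0.125), ∇φ = (0, 1.5) → (0, 0.125) − 0.125·(0, 1.5) = (0, -0.0625)
Step 5: at (0, -0.0625), ∇φ = (0, -0.75) → (0, -0.0625) − 0.125·(0, -0.75) = (0, 0.03125)
∂φ/∂u at (0, 0.03125) = 0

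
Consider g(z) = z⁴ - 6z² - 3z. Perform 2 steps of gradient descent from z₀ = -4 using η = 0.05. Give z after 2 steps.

g′(z) = 4z³ - 12z - 3
z₁ = -4 − 0.05·(-211) = 6.55
z₂ = 6.55 − 0.05·1042.4455 = -45.572275

-45.572275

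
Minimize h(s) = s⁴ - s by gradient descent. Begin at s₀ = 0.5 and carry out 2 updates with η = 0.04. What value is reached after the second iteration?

0.53750272

h′(s) = 4s³ - 1
Step 1: h′(0.5) = -0.5; s₁ = 0.5 − 0.04·(-0.5) = 0.52
Step 2: h′(0.52) = -0.437568; s₂ = 0.52 − 0.04·(-0.437568) = 0.53750272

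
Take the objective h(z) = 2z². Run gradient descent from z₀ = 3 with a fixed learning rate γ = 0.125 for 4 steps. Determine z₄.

h′(z) = 4z
z₁ = 3 − 0.125·12 = 1.5
z₂ = 1.5 − 0.125·6 = 0.75
z₃ = 0.75 − 0.125·3 = 0.375
z₄ = 0.375 − 0.125·1.5 = 0.1875

0.1875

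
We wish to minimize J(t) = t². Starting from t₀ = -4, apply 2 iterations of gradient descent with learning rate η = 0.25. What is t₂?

J′(t) = 2t
Step 1: J′(-4) = -8; t₁ = -4 − 0.25·(-8) = -2
Step 2: J′(-2) = -4; t₂ = -2 − 0.25·(-4) = -1

-1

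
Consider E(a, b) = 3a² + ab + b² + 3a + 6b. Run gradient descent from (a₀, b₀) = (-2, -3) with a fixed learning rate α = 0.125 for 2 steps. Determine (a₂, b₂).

∇E = (6a + b + 3, a + 2b + 6)
(a₁, b₁) = (-2, -3) − 0.125·(-12, -2) = (-0.5, -2.75)
(a₂, b₂) = (-0.5, -2.75) − 0.125·(-2.75, 0) = (-0.15625, -2.75)

(-0.15625, -2.75)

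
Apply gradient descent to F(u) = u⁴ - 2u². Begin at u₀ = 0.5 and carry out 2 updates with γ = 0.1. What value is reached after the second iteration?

0.80015

F′(u) = 4u³ - 4u
Step 1: F′(0.5) = -1.5; u₁ = 0.5 − 0.1·(-1.5) = 0.65
Step 2: F′(0.65) = -1.5015; u₂ = 0.65 − 0.1·(-1.5015) = 0.80015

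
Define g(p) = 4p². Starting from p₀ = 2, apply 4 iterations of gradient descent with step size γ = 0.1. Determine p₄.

0.0032

g′(p) = 8p
Step 1: g′(2) = 16; p₁ = 2 − 0.1·16 = 0.4
Step 2: g′(0.4) = 3.2; p₂ = 0.4 − 0.1·3.2 = 0.08
Step 3: g′(0.08) = 0.64; p₃ = 0.08 − 0.1·0.64 = 0.016
Step 4: g′(0.016) = 0.128; p₄ = 0.016 − 0.1·0.128 = 0.0032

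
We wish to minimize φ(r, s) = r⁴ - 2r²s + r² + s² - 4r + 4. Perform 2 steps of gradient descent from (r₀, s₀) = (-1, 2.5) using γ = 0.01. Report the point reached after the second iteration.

∇φ = (4r³ - 4rs + 2r - 4, -2r² + 2s)
Step 1: at (-1, 2.5), ∇φ = (0, 3) → (-1, 2.5) − 0.01·(0, 3) = (-1, 2.47)
Step 2: at (-1, 2.47), ∇φ = (-0.12, 2.94) → (-1, 2.47) − 0.01·(-0.12, 2.94) = (-0.9988, 2.4406)

(-0.9988, 2.4406)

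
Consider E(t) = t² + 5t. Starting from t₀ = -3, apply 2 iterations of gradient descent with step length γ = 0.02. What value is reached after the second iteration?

E′(t) = 2t + 5
Step 1: E′(-3) = -1; t₁ = -3 − 0.02·(-1) = -2.98
Step 2: E′(-2.98) = -0.96; t₂ = -2.98 − 0.02·(-0.96) = -2.9608

-2.9608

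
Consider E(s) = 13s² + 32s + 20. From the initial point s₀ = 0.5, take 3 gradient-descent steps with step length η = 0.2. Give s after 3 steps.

-129.46

E′(s) = 26s + 32
s₁ = 0.5 − 0.2·45 = -8.5
s₂ = -8.5 − 0.2·(-189) = 29.3
s₃ = 29.3 − 0.2·793.8 = -129.46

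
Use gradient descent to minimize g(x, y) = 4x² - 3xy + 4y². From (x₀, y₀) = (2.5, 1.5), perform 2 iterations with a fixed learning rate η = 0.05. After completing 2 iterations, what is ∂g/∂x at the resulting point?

∇g = (8x - 3y, -3x + 8y)
(x₁, y₁) = (2.5, 1.5) − 0.05·(15.5, 4.5) = (1.725, 1.275)
(x₂, y₂) = (1.725, 1.275) − 0.05·(9.975, 5.025) = (1.22625, 1.02375)
∂g/∂x at (1.22625, 1.02375) = 6.73875

6.73875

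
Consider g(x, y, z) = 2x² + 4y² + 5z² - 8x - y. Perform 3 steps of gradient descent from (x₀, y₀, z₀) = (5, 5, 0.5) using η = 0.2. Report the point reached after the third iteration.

(2.024, -0.928, -0.5)

∇g = (4x - 8, 8y - 1, 10z)
Step 1: at (5, 5, 0.5), ∇g = (12, 39, 5) → (5, 5, 0.5) − 0.2·(12, 39, 5) = (2.6, -2.8, -0.5)
Step 2: at (2.6, -2.8, -0.5), ∇g = (2.4, -23.4, -5) → (2.6, -2.8, -0.5) − 0.2·(2.4, -23.4, -5) = (2.12, 1.88, 0.5)
Step 3: at (2.12, 1.88, 0.5), ∇g = (0.48, 14.04, 5) → (2.12, 1.88, 0.5) − 0.2·(0.48, 14.04, 5) = (2.024, -0.928, -0.5)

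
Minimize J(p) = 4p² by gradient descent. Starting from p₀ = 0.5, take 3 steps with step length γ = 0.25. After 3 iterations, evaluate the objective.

J′(p) = 8p
p₁ = 0.5 − 0.25·4 = -0.5
p₂ = -0.5 − 0.25·(-4) = 0.5
p₃ = 0.5 − 0.25·4 = -0.5
J(-0.5) = 1

1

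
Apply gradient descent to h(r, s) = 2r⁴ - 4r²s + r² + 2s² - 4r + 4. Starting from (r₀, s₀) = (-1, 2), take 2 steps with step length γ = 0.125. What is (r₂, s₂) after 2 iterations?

∇h = (8r³ - 8rs + 2r - 4, -4r² + 4s)
(r₁, s₁) = (-1, 2) − 0.125·(2, 4) = (-1.25, 1.5)
(r₂, s₂) = (-1.25, 1.5) − 0.125·(-7.125, -0.25) = (-0.359375, 1.53125)

(-0.359375, 1.53125)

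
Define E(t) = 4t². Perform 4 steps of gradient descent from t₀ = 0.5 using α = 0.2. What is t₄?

E′(t) = 8t
t₁ = 0.5 − 0.2·4 = -0.3
t₂ = -0.3 − 0.2·(-2.4) = 0.18
t₃ = 0.18 − 0.2·1.44 = -0.108
t₄ = -0.108 − 0.2·(-0.864) = 0.0648

0.0648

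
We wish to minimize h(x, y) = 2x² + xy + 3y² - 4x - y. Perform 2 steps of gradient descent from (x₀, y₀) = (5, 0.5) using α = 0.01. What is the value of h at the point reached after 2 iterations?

26.7919494525

∇h = (4x + y - 4, x + 6y - 1)
(x₁, y₁) = (5, 0.5) − 0.01·(16.5, 7) = (4.835, 0.43)
(x₂, y₂) = (4.835, 0.43) − 0.01·(15.77, 6.415) = (4.6773, 0.36585)
h(4.6773, 0.36585) = 26.7919494525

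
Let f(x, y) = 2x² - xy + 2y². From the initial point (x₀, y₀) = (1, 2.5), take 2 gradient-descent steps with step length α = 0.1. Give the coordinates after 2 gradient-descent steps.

(0.67, 1.045)

∇f = (4x - y, -x + 4y)
Step 1: at (1, 2.5), ∇f = (1.5, 9) → (1, 2.5) − 0.1·(1.5, 9) = (0.85, 1.6)
Step 2: at (0.85, 1.6), ∇f = (1.8, 5.55) → (0.85, 1.6) − 0.1·(1.8, 5.55) = (0.67, 1.045)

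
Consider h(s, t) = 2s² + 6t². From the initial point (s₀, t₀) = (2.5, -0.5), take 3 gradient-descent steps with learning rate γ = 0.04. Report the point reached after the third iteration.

(1.48176, -0.070304)

∇h = (4s, 12t)
Step 1: at (2.5, -0.5), ∇h = (10, -6) → (2.5, -0.5) − 0.04·(10, -6) = (2.1, -0.26)
Step 2: at (2.1, -0.26), ∇h = (8.4, -3.12) → (2.1, -0.26) − 0.04·(8.4, -3.12) = (1.764, -0.1352)
Step 3: at (1.764, -0.1352), ∇h = (7.056, -1.6224) → (1.764, -0.1352) − 0.04·(7.056, -1.6224) = (1.48176, -0.070304)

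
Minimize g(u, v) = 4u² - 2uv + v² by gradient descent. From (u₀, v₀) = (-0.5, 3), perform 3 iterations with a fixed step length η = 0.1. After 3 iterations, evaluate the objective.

∇g = (8u - 2v, -2u + 2v)
(u₁, v₁) = (-0.5, 3) − 0.1·(-10, 7) = (0.5, 2.3)
(u₂, v₂) = (0.5, 2.3) − 0.1·(-0.6, 3.6) = (0.56, 1.94)
(u₃, v₃) = (0.56, 1.94) − 0.1·(0.6, 2.76) = (0.5, 1.664)
g(0.5, 1.664) = 2.104896

2.104896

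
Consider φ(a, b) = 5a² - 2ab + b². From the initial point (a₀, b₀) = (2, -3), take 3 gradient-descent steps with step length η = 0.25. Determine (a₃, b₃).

(-11, 2)

∇φ = (10a - 2b, -2a + 2b)
(a₁, b₁) = (2, -3) − 0.25·(26, -10) = (-4.5, -0.5)
(a₂, b₂) = (-4.5, -0.5) − 0.25·(-44, 8) = (6.5, -2.5)
(a₃, b₃) = (6.5, -2.5) − 0.25·(70, -18) = (-11, 2)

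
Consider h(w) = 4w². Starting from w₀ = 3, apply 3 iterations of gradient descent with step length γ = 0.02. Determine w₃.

h′(w) = 8w
w₁ = 3 − 0.02·24 = 2.52
w₂ = 2.52 − 0.02·20.16 = 2.1168
w₃ = 2.1168 − 0.02·16.9344 = 1.778112

1.778112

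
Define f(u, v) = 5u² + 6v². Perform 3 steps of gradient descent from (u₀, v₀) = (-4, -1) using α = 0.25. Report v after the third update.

8

∇f = (10u, 12v)
(u₁, v₁) = (-4, -1) − 0.25·(-40, -12) = (6, 2)
(u₂, v₂) = (6, 2) − 0.25·(60, 24) = (-9, -4)
(u₃, v₃) = (-9, -4) − 0.25·(-90, -48) = (13.5, 8)
v = 8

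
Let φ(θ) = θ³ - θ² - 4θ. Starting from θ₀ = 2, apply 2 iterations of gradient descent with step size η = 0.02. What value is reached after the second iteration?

φ′(θ) = 3θ² - 2θ - 4
Step 1: φ′(2) = 4; θ₁ = 2 − 0.02·4 = 1.92
Step 2: φ′(1.92) = 3.2192; θ₂ = 1.92 − 0.02·3.2192 = 1.855616

1.855616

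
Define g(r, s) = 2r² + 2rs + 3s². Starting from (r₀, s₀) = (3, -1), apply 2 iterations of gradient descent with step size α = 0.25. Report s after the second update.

∇g = (4r + 2s, 2r + 6s)
Step 1: at (3, -1), ∇g = (10, 0) → (3, -1) − 0.25·(10, 0) = (0.5, -1)
Step 2: at (0.5, -1), ∇g = (0, -5) → (0.5, -1) − 0.25·(0, -5) = (0.5, 0.25)
s = 0.25

0.25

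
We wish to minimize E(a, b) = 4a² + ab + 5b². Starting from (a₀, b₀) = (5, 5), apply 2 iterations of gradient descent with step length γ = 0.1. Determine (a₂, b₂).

∇E = (8a + b, a + 10b)
Step 1: at (5, 5), ∇E = (45, 55) → (5, 5) − 0.1·(45, 55) = (0.5, -0.5)
Step 2: at (0.5, -0.5), ∇E = (3.5, -4.5) → (0.5, -0.5) − 0.1·(3.5, -4.5) = (0.15, -0.05)

(0.15, -0.05)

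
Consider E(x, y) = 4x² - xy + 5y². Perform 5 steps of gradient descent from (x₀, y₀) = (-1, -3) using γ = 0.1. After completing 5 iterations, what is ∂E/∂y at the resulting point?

-0.00493

∇E = (8x - y, -x + 10y)
Step 1: at (-1, -3), ∇E = (-5, -29) → (-1, -3) − 0.1·(-5, -29) = (-0.5, -0.1)
Step 2: at (-0.5, -0.1), ∇E = (-3.9, -0.5) → (-0.5, -0.1) − 0.1·(-3.9, -0.5) = (-0.11, -0.05)
Step 3: at (-0.11, -0.05), ∇E = (-0.83, -0.39) → (-0.11, -0.05) − 0.1·(-0.83, -0.39) = (-0.027, -0.011)
Step 4: at (-0.027, -0.011), ∇E = (-0.205, -0.083) → (-0.027, -0.011) − 0.1·(-0.205, -0.083) = (-0.0065, -0.0027)
Step 5: at (-0.0065, -0.0027), ∇E = (-0.0493, -0.0205) → (-0.0065, -0.0027) − 0.1·(-0.0493, -0.0205) = (-0.00157, -0.00065)
∂E/∂y at (-0.00157, -0.00065) = -0.00493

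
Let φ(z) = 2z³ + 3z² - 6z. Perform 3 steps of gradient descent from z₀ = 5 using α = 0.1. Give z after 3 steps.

φ′(z) = 6z² + 6z - 6
Step 1: φ′(5) = 174; z₁ = 5 − 0.1·174 = -12.4
Step 2: φ′(-12.4) = 842.16; z₂ = -12.4 − 0.1·842.16 = -96.616
Step 3: φ′(-96.616) = 55422.212736; z₃ = -96.616 − 0.1·55422.212736 = -5638.8372736

-5638.8372736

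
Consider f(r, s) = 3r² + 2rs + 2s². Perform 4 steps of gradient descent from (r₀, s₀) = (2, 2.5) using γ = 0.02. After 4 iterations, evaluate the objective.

∇f = (6r + 2s, 2r + 4s)
Step 1: at (2, 2.5), ∇f = (17, 14) → (2, 2.5) − 0.02·(17, 14) = (1.66, 2.22)
Step 2: at (1.66, 2.22), ∇f = (14.4, 12.2) → (1.66, 2.22) − 0.02·(14.4, 12.2) = (1.372, 1.976)
Step 3: at (1.372, 1.976), ∇f = (12.184, 10.648) → (1.372, 1.976) − 0.02·(12.184, 10.648) = (1.12832, 1.76304)
Step 4: at (1.12832, 1.76304), ∇f = (10.296, 9.3088) → (1.12832, 1.76304) − 0.02·(10.296, 9.3088) = (0.9224, 1.576864)
f(0.9224, 1.576864) = 10.434464136192

10.434464136192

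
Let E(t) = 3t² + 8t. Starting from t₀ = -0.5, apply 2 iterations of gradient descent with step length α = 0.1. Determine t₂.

E′(t) = 6t + 8
Step 1: E′(-0.5) = 5; t₁ = -0.5 − 0.1·5 = -1
Step 2: E′(-1) = 2; t₂ = -1 − 0.1·2 = -1.2

-1.2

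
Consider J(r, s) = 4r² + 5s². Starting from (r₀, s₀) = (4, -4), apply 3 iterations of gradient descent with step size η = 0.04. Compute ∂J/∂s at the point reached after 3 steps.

-8.64

∇J = (8r, 10s)
(r₁, s₁) = (4, -4) − 0.04·(32, -40) = (2.72, -2.4)
(r₂, s₂) = (2.72, -2.4) − 0.04·(21.76, -24) = (1.8496, -1.44)
(r₃, s₃) = (1.8496, -1.44) − 0.04·(14.7968, -14.4) = (1.257728, -0.864)
∂J/∂s at (1.257728, -0.864) = -8.64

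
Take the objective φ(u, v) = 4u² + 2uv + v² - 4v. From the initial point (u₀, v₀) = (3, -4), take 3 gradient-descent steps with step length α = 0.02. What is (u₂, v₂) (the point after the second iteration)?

(2.4064, -3.752)

∇φ = (8u + 2v, 2u + 2v - 4)
(u₁, v₁) = (3, -4) − 0.02·(16, -6) = (2.68, -3.88)
(u₂, v₂) = (2.68, -3.88) − 0.02·(13.68, -6.4) = (2.4064, -3.752)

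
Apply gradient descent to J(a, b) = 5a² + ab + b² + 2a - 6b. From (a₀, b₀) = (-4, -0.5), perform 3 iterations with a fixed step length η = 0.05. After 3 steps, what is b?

∇J = (10a + b + 2, a + 2b - 6)
(a₁, b₁) = (-4, -0.5) − 0.05·(-38.5, -11) = (-2.075, 0.05)
(a₂, b₂) = (-2.075, 0.05) − 0.05·(-18.7, -7.975) = (-1.14, 0.44875)
(a₃, b₃) = (-1.14, 0.44875) − 0.05·(-8.95125, -6.2425) = (-0.6924375, 0.760875)
b = 0.760875

0.760875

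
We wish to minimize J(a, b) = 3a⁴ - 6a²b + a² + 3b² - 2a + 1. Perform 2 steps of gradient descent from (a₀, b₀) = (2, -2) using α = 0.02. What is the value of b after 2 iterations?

-1.024832

∇J = (12a³ - 12ab + 2a - 2, -6a² + 6b)
Step 1: at (2, -2), ∇J = (146, -36) → (2, -2) − 0.02·(146, -36) = (-0.92, -1.28)
Step 2: at (-0.92, -1.28), ∇J = (-27.315456, -12.7584) → (-0.92, -1.28) − 0.02·(-27.315456, -12.7584) = (-0.37369088, -1.024832)
b = -1.024832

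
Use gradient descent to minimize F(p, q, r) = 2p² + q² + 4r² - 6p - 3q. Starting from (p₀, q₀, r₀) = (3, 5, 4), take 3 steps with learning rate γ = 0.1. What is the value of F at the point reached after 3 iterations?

-3.324688

∇F = (4p - 6, 2q - 3, 8r)
(p₁, q₁, r₁) = (3, 5, 4) − 0.1·(6, 7, 32) = (2.4, 4.3, 0.8)
(p₂, q₂, r₂) = (2.4, 4.3, 0.8) − 0.1·(3.6, 5.6, 6.4) = (2.04, 3.74, 0.16)
(p₃, q₃, r₃) = (2.04, 3.74, 0.16) − 0.1·(2.16, 4.48, 1.28) = (1.824, 3.292, 0.032)
F(1.824, 3.292, 0.032) = -3.324688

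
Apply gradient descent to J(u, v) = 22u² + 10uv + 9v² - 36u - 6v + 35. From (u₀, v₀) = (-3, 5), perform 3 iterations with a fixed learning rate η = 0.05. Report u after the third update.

5.656

∇J = (44u + 10v - 36, 10u + 18v - 6)
(u₁, v₁) = (-3, 5) − 0.05·(-118, 54) = (2.9, 2.3)
(u₂, v₂) = (2.9, 2.3) − 0.05·(114.6, 64.4) = (-2.83, -0.92)
(u₃, v₃) = (-2.83, -0.92) − 0.05·(-169.72, -50.86) = (5.656, 1.623)
u = 5.656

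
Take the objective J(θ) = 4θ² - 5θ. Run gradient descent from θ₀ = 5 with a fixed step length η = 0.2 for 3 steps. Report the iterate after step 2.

J′(θ) = 8θ - 5
Step 1: J′(5) = 35; θ₁ = 5 − 0.2·35 = -2
Step 2: J′(-2) = -21; θ₂ = -2 − 0.2·(-21) = 2.2

2.2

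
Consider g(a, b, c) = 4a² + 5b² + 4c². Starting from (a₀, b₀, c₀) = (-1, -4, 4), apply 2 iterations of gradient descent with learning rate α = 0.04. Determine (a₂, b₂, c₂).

(-0.4624, -1.44, 1.8496)

∇g = (8a, 10b, 8c)
(a₁, b₁, c₁) = (-1, -4, 4) − 0.04·(-8, -40, 32) = (-0.68, -2.4, 2.72)
(a₂, b₂, c₂) = (-0.68, -2.4, 2.72) − 0.04·(-5.44, -24, 21.76) = (-0.4624, -1.44, 1.8496)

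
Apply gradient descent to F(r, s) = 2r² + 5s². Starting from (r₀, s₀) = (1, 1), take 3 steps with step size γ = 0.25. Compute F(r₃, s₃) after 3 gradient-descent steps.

56.953125

∇F = (4r, 10s)
(r₁, s₁) = (1, 1) − 0.25·(4, 10) = (0, -1.5)
(r₂, s₂) = (0, -1.5) − 0.25·(0, -15) = (0, 2.25)
(r₃, s₃) = (0, 2.25) − 0.25·(0, 22.5) = (0, -3.375)
F(0, -3.375) = 56.953125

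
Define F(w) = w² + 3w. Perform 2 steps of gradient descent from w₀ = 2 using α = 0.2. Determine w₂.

-0.24

F′(w) = 2w + 3
w₁ = 2 − 0.2·7 = 0.6
w₂ = 0.6 − 0.2·4.2 = -0.24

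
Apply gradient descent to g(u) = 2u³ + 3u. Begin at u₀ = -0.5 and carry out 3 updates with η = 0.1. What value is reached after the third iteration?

-4.01718335

g′(u) = 6u² + 3
u₁ = -0.5 − 0.1·4.5 = -0.95
u₂ = -0.95 − 0.1·8.415 = -1.7915
u₃ = -1.7915 − 0.1·22.2568335 = -4.01718335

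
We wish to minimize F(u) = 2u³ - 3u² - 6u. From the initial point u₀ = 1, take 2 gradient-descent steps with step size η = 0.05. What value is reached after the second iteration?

F′(u) = 6u² - 6u - 6
Step 1: F′(1) = -6; u₁ = 1 − 0.05·(-6) = 1.3
Step 2: F′(1.3) = -3.66; u₂ = 1.3 − 0.05·(-3.66) = 1.483

1.483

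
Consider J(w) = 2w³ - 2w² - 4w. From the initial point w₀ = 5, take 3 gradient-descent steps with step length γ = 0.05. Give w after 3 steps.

-3.0861067

J′(w) = 6w² - 4w - 4
Step 1: J′(5) = 126; w₁ = 5 − 0.05·126 = -1.3
Step 2: J′(-1.3) = 11.34; w₂ = -1.3 − 0.05·11.34 = -1.867
Step 3: J′(-1.867) = 24.382134; w₃ = -1.867 − 0.05·24.382134 = -3.0861067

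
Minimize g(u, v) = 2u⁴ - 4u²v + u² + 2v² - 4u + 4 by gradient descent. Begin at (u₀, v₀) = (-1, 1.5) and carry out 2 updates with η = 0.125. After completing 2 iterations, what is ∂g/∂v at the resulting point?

2.2880859375

∇g = (8u³ - 8uv + 2u - 4, -4u² + 4v)
Step 1: at (-1, 1.5), ∇g = (-2, 2) → (-1, 1.5) − 0.125·(-2, 2) = (-0.75, 1.25)
Step 2: at (-0.75, 1.25), ∇g = (-1.375, 2.75) → (-0.75, 1.25) − 0.125·(-1.375, 2.75) = (-0.578125, 0.90625)
∂g/∂v at (-0.578125, 0.90625) = 2.2880859375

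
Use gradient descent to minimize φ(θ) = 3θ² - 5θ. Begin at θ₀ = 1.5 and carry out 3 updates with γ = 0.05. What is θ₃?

1.062

φ′(θ) = 6θ - 5
Step 1: φ′(1.5) = 4; θ₁ = 1.5 − 0.05·4 = 1.3
Step 2: φ′(1.3) = 2.8; θ₂ = 1.3 − 0.05·2.8 = 1.16
Step 3: φ′(1.16) = 1.96; θ₃ = 1.16 − 0.05·1.96 = 1.062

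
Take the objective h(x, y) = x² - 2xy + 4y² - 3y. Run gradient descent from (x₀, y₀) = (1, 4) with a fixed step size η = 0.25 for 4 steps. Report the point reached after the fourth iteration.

(-0.875, 5.96875)

∇h = (2x - 2y, -2x + 8y - 3)
Step 1: at (1, 4), ∇h = (-6, 27) → (1, 4) − 0.25·(-6, 27) = (2.5, -2.75)
Step 2: at (2.5, -2.75), ∇h = (10.5, -30) → (2.5, -2.75) − 0.25·(10.5, -30) = (-0.125, 4.75)
Step 3: at (-0.125, 4.75), ∇h = (-9.75, 35.25) → (-0.125, 4.75) − 0.25·(-9.75, 35.25) = (2.3125, -4.0625)
Step 4: at (2.3125, -4.0625), ∇h = (12.75, -40.125) → (2.3125, -4.0625) − 0.25·(12.75, -40.125) = (-0.875, 5.96875)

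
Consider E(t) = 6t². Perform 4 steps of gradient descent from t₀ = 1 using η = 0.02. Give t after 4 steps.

0.33362176

E′(t) = 12t
Step 1: E′(1) = 12; t₁ = 1 − 0.02·12 = 0.76
Step 2: E′(0.76) = 9.12; t₂ = 0.76 − 0.02·9.12 = 0.5776
Step 3: E′(0.5776) = 6.9312; t₃ = 0.5776 − 0.02·6.9312 = 0.438976
Step 4: E′(0.438976) = 5.267712; t₄ = 0.438976 − 0.02·5.267712 = 0.33362176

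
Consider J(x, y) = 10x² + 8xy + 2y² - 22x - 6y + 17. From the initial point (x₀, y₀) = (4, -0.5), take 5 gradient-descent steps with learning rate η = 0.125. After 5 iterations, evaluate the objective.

∇J = (20x + 8y - 22, 8x + 4y - 6)
(x₁, y₁) = (4, -0.5) − 0.125·(54, 24) = (-2.75, -3.5)
(x₂, y₂) = (-2.75, -3.5) − 0.125·(-105, -42) = (10.375, 1.75)
(x₃, y₃) = (10.375, 1.75) − 0.125·(199.5, 84) = (-14.5625, -8.75)
(x₄, y₄) = (-14.5625, -8.75) − 0.125·(-383.25, -157.5) = (33.34375, 10.9375)
(x₅, y₅) = (33.34375, 10.9375) − 0.125·(732.375, 304.5) = (-58.203125, -27.125)
J(-58.203125, -27.125) = 49437.86572265625

49437.86572265625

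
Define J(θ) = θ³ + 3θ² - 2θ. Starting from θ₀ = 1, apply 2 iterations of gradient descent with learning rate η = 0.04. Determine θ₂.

0.564992

J′(θ) = 3θ² + 6θ - 2
θ₁ = 1 − 0.04·7 = 0.72
θ₂ = 0.72 − 0.04·3.8752 = 0.564992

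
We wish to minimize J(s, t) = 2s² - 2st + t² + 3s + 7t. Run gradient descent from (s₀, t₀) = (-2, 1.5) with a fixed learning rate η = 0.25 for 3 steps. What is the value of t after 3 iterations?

∇J = (4s - 2t + 3, -2s + 2t + 7)
(s₁, t₁) = (-2, 1.5) − 0.25·(-8, 14) = (0, -2)
(s₂, t₂) = (0, -2) − 0.25·(7, 3) = (-1.75, -2.75)
(s₃, t₃) = (-1.75, -2.75) − 0.25·(1.5, 5) = (-2.125, -4)
t = -4

-4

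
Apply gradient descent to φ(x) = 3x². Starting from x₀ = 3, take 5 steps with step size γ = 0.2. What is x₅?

φ′(x) = 6x
x₁ = 3 − 0.2·18 = -0.6
x₂ = -0.6 − 0.2·(-3.6) = 0.12
x₃ = 0.12 − 0.2·0.72 = -0.024
x₄ = -0.024 − 0.2·(-0.144) = 0.0048
x₅ = 0.0048 − 0.2·0.0288 = -0.00096

-0.00096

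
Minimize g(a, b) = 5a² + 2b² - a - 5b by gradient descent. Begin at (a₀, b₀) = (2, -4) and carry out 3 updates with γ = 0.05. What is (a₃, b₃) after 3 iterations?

(0.3375, -1.438)

∇g = (10a - 1, 4b - 5)
Step 1: at (2, -4), ∇g = (19, -21) → (2, -4) − 0.05·(19, -21) = (1.05, -2.95)
Step 2: at (1.05, -2.95), ∇g = (9.5, -16.8) → (1.05, -2.95) − 0.05·(9.5, -16.8) = (0.575, -2.11)
Step 3: at (0.575, -2.11), ∇g = (4.75, -13.44) → (0.575, -2.11) − 0.05·(4.75, -13.44) = (0.3375, -1.438)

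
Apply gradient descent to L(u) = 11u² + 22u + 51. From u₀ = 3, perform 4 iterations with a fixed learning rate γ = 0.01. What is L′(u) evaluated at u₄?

L′(u) = 22u + 22
u₁ = 3 − 0.01·88 = 2.12
u₂ = 2.12 − 0.01·68.64 = 1.4336
u₃ = 1.4336 − 0.01·53.5392 = 0.898208
u₄ = 0.898208 − 0.01·41.760576 = 0.48060224
L′(u) at (0.48060224) = 32.57324928

32.57324928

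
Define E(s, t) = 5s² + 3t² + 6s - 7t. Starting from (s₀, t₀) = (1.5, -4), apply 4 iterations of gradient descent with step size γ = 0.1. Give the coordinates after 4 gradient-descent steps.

∇E = (10s + 6, 6t - 7)
Step 1: at (1.5, -4), ∇E = (21, -31) → (1.5, -4) − 0.1·(21, -31) = (-0.6, -0.9)
Step 2: at (-0.6, -0.9), ∇E = (0, -12.4) → (-0.6, -0.9) − 0.1·(0, -12.4) = (-0.6, 0.34)
Step 3: at (-0.6, 0.34), ∇E = (0, -4.96) → (-0.6, 0.34) − 0.1·(0, -4.96) = (-0.6, 0.836)
Step 4: at (-0.6, 0.836), ∇E = (0, -1.984) → (-0.6, 0.836) − 0.1·(0, -1.984) = (-0.6, 1.0344)

(-0.6, 1.0344)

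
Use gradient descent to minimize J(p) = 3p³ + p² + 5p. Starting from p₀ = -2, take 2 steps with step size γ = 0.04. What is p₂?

J′(p) = 9p² + 2p + 5
p₁ = -2 − 0.04·37 = -3.48
p₂ = -3.48 − 0.04·107.0336 = -7.761344

-7.761344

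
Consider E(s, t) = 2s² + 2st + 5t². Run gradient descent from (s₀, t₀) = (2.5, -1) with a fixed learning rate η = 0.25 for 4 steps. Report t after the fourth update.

∇E = (4s + 2t, 2s + 10t)
Step 1: at (2.5, -1), ∇E = (8, -5) → (2.5, -1) − 0.25·(8, -5) = (0.5, 0.25)
Step 2: at (0.5, 0.25), ∇E = (2.5, 3.5) → (0.5, 0.25) − 0.25·(2.5, 3.5) = (-0.125, -0.625)
Step 3: at (-0.125, -0.625), ∇E = (-1.75, -6.5) → (-0.125, -0.625) − 0.25·(-1.75, -6.5) = (0.3125, 1)
Step 4: at (0.3125, 1), ∇E = (3.25, 10.625) → (0.3125, 1) − 0.25·(3.25, 10.625) = (-0.5, -1.65625)
t = -1.65625

-1.65625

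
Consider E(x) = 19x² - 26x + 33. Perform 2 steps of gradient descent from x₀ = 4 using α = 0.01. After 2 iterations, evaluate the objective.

54.97225136

E′(x) = 38x - 26
Step 1: E′(4) = 126; x₁ = 4 − 0.01·126 = 2.74
Step 2: E′(2.74) = 78.12; x₂ = 2.74 − 0.01·78.12 = 1.9588
E(1.9588) = 54.97225136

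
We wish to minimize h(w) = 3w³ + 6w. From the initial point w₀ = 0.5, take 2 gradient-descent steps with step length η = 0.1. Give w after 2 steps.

h′(w) = 9w² + 6
Step 1: h′(0.5) = 8.25; w₁ = 0.5 − 0.1·8.25 = -0.325
Step 2: h′(-0.325) = 6.950625; w₂ = -0.325 − 0.1·6.950625 = -1.0200625

-1.0200625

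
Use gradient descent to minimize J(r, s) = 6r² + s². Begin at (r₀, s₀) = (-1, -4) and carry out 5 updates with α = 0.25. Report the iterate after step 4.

∇J = (12r, 2s)
Step 1: at (-1, -4), ∇J = (-12, -8) → (-1, -4) − 0.25·(-12, -8) = (2, -2)
Step 2: at (2, -2), ∇J = (24, -4) → (2, -2) − 0.25·(24, -4) = (-4, -1)
Step 3: at (-4, -1), ∇J = (-48, -2) → (-4, -1) − 0.25·(-48, -2) = (8, -0.5)
Step 4: at (8, -0.5), ∇J = (96, -1) → (8, -0.5) − 0.25·(96, -1) = (-16, -0.25)

(-16, -0.25)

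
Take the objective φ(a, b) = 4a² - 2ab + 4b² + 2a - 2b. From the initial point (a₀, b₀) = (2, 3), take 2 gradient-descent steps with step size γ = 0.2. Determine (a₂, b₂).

(-0.4, 0.6)

∇φ = (8a - 2b + 2, -2a + 8b - 2)
(a₁, b₁) = (2, 3) − 0.2·(12, 18) = (-0.4, -0.6)
(a₂, b₂) = (-0.4, -0.6) − 0.2·(0, -6) = (-0.4, 0.6)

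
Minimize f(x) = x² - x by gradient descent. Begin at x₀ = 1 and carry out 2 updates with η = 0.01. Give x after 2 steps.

f′(x) = 2x - 1
x₁ = 1 − 0.01·1 = 0.99
x₂ = 0.99 − 0.01·0.98 = 0.9802

0.9802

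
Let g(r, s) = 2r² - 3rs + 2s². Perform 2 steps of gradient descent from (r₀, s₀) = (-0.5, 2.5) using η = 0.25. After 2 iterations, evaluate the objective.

∇g = (4r - 3s, -3r + 4s)
(r₁, s₁) = (-0.5, 2.5) − 0.25·(-9.5, 11.5) = (1.875, -0.375)
(r₂, s₂) = (1.875, -0.375) − 0.25·(8.625, -7.125) = (-0.28125, 1.40625)
g(-0.28125, 1.40625) = 5.2998046875

5.2998046875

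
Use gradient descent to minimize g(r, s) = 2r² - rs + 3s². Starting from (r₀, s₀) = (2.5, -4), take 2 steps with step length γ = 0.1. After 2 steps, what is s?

-0.43

∇g = (4r - s, -r + 6s)
(r₁, s₁) = (2.5, -4) − 0.1·(14, -26.5) = (1.1, -1.35)
(r₂, s₂) = (1.1, -1.35) − 0.1·(5.75, -9.2) = (0.525, -0.43)
s = -0.43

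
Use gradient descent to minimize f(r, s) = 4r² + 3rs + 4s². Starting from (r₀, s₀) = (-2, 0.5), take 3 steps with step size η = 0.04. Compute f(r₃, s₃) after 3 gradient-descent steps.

∇f = (8r + 3s, 3r + 8s)
(r₁, s₁) = (-2, 0.5) − 0.04·(-14.5, -2) = (-1.42, 0.58)
(r₂, s₂) = (-1.42, 0.58) − 0.04·(-9.62, 0.38) = (-1.0352, 0.5648)
(r₃, s₃) = (-1.0352, 0.5648) − 0.04·(-6.5872, 1.4128) = (-0.771712, 0.508288)
f(-0.771712, 0.508288) = 2.238828560384

2.238828560384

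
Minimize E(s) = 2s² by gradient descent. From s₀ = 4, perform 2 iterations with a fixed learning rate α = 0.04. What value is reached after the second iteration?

E′(s) = 4s
s₁ = 4 − 0.04·16 = 3.36
s₂ = 3.36 − 0.04·13.44 = 2.8224

2.8224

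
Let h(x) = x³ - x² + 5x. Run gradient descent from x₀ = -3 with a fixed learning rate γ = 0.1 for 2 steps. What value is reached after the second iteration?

-22.532

h′(x) = 3x² - 2x + 5
Step 1: h′(-3) = 38; x₁ = -3 − 0.1·38 = -6.8
Step 2: h′(-6.8) = 157.32; x₂ = -6.8 − 0.1·157.32 = -22.532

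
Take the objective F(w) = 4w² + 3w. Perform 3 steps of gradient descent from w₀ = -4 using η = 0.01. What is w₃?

-3.197744

F′(w) = 8w + 3
w₁ = -4 − 0.01·(-29) = -3.71
w₂ = -3.71 − 0.01·(-26.68) = -3.4432
w₃ = -3.4432 − 0.01·(-24.5456) = -3.197744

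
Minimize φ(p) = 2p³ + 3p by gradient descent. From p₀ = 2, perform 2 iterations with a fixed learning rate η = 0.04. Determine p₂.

0.596864

φ′(p) = 6p² + 3
p₁ = 2 − 0.04·27 = 0.92
p₂ = 0.92 − 0.04·8.0784 = 0.596864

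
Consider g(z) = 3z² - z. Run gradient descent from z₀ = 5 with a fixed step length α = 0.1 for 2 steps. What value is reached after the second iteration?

g′(z) = 6z - 1
z₁ = 5 − 0.1·29 = 2.1
z₂ = 2.1 − 0.1·11.6 = 0.94

0.94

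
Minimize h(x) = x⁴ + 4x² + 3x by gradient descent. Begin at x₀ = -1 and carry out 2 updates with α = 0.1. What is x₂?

h′(x) = 4x³ + 8x + 3
x₁ = -1 − 0.1·(-9) = -0.1
x₂ = -0.1 − 0.1·2.196 = -0.3196

-0.3196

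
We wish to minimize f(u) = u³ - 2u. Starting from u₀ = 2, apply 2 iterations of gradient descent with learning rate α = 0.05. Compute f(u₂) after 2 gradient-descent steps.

-0.512693359375

f′(u) = 3u² - 2
Step 1: f′(2) = 10; u₁ = 2 − 0.05·10 = 1.5
Step 2: f′(1.5) = 4.75; u₂ = 1.5 − 0.05·4.75 = 1.2625
f(1.2625) = -0.512693359375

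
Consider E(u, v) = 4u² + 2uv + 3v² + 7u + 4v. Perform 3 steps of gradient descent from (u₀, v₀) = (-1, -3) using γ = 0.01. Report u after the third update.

∇E = (8u + 2v + 7, 2u + 6v + 4)
Step 1: at (-1, -3), ∇E = (-7, -16) → (-1, -3) − 0.01·(-7, -16) = (-0.93, -2.84)
Step 2: at (-0.93, -2.84), ∇E = (-6.12, -14.9) → (-0.93, -2.84) − 0.01·(-6.12, -14.9) = (-0.8688, -2.691)
Step 3: at (-0.8688, -2.691), ∇E = (-5.3324, -13.8836) → (-0.8688, -2.691) − 0.01·(-5.3324, -13.8836) = (-0.815476, -2.552164)
u = -0.815476

-0.815476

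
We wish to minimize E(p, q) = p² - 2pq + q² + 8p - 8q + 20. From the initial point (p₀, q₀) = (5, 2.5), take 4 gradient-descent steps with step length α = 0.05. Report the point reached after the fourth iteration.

∇E = (2p - 2q + 8, -2p + 2q - 8)
(p₁, q₁) = (5, 2.5) − 0.05·(13, -13) = (4.35, 3.15)
(p₂, q₂) = (4.35, 3.15) − 0.05·(10.4, -10.4) = (3.83, 3.67)
(p₃, q₃) = (3.83, 3.67) − 0.05·(8.32, -8.32) = (3.414, 4.086)
(p₄, q₄) = (3.414, 4.086) − 0.05·(6.656, -6.656) = (3.0812, 4.4188)

(3.0812, 4.4188)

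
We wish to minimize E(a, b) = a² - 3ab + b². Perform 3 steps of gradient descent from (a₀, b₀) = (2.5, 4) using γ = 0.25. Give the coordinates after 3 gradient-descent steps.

(6.359375, 6.3359375)

∇E = (2a - 3b, -3a + 2b)
(a₁, b₁) = (2.5, 4) − 0.25·(-7, 0.5) = (4.25, 3.875)
(a₂, b₂) = (4.25, 3.875) − 0.25·(-3.125, -5) = (5.03125, 5.125)
(a₃, b₃) = (5.03125, 5.125) − 0.25·(-5.3125, -4.84375) = (6.359375, 6.3359375)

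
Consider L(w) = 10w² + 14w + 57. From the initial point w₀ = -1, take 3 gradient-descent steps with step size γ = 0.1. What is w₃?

L′(w) = 20w + 14
Step 1: L′(-1) = -6; w₁ = -1 − 0.1·(-6) = -0.4
Step 2: L′(-0.4) = 6; w₂ = -0.4 − 0.1·6 = -1
Step 3: L′(-1) = -6; w₃ = -1 − 0.1·(-6) = -0.4

-0.4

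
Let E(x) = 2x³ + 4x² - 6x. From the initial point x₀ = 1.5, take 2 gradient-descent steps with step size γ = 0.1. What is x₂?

E′(x) = 6x² + 8x - 6
x₁ = 1.5 − 0.1·19.5 = -0.45
x₂ = -0.45 − 0.1·(-8.385) = 0.3885

0.3885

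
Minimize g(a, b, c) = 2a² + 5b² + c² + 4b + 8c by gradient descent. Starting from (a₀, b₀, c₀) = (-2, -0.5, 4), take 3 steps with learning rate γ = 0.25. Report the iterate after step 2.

∇g = (4a, 10b + 4, 2c + 8)
(a₁, b₁, c₁) = (-2, -0.5, 4) − 0.25·(-8, -1, 16) = (0, -0.25, 0)
(a₂, b₂, c₂) = (0, -0.25, 0) − 0.25·(0, 1.5, 8) = (0, -0.625, -2)

(0, -0.625, -2)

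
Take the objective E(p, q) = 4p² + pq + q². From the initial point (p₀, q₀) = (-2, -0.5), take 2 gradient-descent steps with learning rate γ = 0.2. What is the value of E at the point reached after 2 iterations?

∇E = (8p + q, p + 2q)
(p₁, q₁) = (-2, -0.5) − 0.2·(-16.5, -3) = (1.3, 0.1)
(p₂, q₂) = (1.3, 0.1) − 0.2·(10.5, 1.5) = (-0.8, -0.2)
E(-0.8, -0.2) = 2.76

2.76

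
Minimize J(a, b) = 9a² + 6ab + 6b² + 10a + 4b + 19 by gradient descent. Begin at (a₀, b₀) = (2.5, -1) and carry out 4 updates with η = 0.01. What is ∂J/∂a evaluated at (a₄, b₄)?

∇J = (18a + 6b + 10, 6a + 12b + 4)
Step 1: at (2.5, -1), ∇J = (49, 7) → (2.5, -1) − 0.01·(49, 7) = (2.01, -1.07)
Step 2: at (2.01, -1.07), ∇J = (39.76, 3.22) → (2.01, -1.07) − 0.01·(39.76, 3.22) = (1.6124, -1.1022)
Step 3: at (1.6124, -1.1022), ∇J = (32.41, 0.448) → (1.6124, -1.1022) − 0.01·(32.41, 0.448) = (1.2883, -1.10668)
Step 4: at (1.2883, -1.10668), ∇J = (26.54932, -1.55036) → (1.2883, -1.10668) − 0.01·(26.54932, -1.55036) = (1.0228068, -1.0911764)
∂J/∂a at (1.0228068, -1.0911764) = 21.863464

21.863464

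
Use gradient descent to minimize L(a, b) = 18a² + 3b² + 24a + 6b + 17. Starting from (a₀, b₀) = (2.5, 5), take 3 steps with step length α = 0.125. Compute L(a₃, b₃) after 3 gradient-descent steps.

∇L = (36a + 24, 6b + 6)
(a₁, b₁) = (2.5, 5) − 0.125·(114, 36) = (-11.75, 0.5)
(a₂, b₂) = (-11.75, 0.5) − 0.125·(-399, 9) = (38.125, -0.625)
(a₃, b₃) = (38.125, -0.625) − 0.125·(1396.5, 2.25) = (-136.4375, -0.90625)
L(-136.4375, -0.90625) = 331812.9716796875

331812.9716796875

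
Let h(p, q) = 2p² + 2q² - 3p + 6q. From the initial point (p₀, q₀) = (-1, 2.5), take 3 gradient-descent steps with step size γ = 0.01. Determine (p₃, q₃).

(-0.798288, 2.038944)

∇h = (4p - 3, 4q + 6)
(p₁, q₁) = (-1, 2.5) − 0.01·(-7, 16) = (-0.93, 2.34)
(p₂, q₂) = (-0.93, 2.34) − 0.01·(-6.72, 15.36) = (-0.8628, 2.1864)
(p₃, q₃) = (-0.8628, 2.1864) − 0.01·(-6.4512, 14.7456) = (-0.798288, 2.038944)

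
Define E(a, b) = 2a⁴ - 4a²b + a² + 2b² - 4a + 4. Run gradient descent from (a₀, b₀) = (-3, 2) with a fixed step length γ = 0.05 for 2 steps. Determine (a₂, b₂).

(-68.6176, 9.682)

∇E = (8a³ - 8ab + 2a - 4, -4a² + 4b)
Step 1: at (-3, 2), ∇E = (-178, -28) → (-3, 2) − 0.05·(-178, -28) = (5.9, 3.4)
Step 2: at (5.9, 3.4), ∇E = (1490.352, -125.64) → (5.9, 3.4) − 0.05·(1490.352, -125.64) = (-68.6176, 9.682)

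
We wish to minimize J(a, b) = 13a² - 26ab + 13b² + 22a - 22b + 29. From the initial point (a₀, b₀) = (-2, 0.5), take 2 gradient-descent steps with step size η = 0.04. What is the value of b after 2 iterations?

0.6376

∇J = (26a - 26b + 22, -26a + 26b - 22)
(a₁, b₁) = (-2, 0.5) − 0.04·(-43, 43) = (-0.28, -1.22)
(a₂, b₂) = (-0.28, -1.22) − 0.04·(46.44, -46.44) = (-2.1376, 0.6376)
b = 0.6376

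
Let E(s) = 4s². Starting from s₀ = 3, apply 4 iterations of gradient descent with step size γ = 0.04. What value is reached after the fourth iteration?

E′(s) = 8s
Step 1: E′(3) = 24; s₁ = 3 − 0.04·24 = 2.04
Step 2: E′(2.04) = 16.32; s₂ = 2.04 − 0.04·16.32 = 1.3872
Step 3: E′(1.3872) = 11.0976; s₃ = 1.3872 − 0.04·11.0976 = 0.943296
Step 4: E′(0.943296) = 7.546368; s₄ = 0.943296 − 0.04·7.546368 = 0.64144128

0.64144128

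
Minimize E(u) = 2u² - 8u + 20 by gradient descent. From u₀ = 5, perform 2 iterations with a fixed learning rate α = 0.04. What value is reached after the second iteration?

4.1168

E′(u) = 4u - 8
u₁ = 5 − 0.04·12 = 4.52
u₂ = 4.52 − 0.04·10.08 = 4.1168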